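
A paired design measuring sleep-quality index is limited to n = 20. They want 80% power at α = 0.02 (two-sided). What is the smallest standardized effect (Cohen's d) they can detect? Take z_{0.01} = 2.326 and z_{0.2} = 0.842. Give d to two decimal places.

d_min ≈ 0.71

For a single sample (or paired design) of n = 20: d_min = (z_{α/2} + z_β)/√n.
z-sum = 2.326 + 0.842 = 3.168.
d_min = 3.168 / √20 = 3.168 / 4.472 = 0.708.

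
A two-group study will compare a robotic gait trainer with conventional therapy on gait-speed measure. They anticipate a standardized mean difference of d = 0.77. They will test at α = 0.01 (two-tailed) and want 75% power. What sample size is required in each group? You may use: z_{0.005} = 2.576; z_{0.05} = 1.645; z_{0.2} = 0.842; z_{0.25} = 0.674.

n = 36 per group

For two independent groups with equal n: n = 2·((z_{α/2} + z_β) / d)².
z_{α/2} + z_β = 2.576 + 0.674 = 3.250.
n = 2 × (3.250 / 0.77)² = 2 × 4.221² = 2 × 17.81 = 35.6.
Round up to the next whole participant.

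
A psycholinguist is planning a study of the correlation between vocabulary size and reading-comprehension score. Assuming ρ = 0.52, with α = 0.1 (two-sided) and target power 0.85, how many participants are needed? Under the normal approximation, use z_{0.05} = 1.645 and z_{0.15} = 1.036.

Fisher's z: C = ½·ln((1+r)/(1−r)) = ½·ln(3.1667) = 0.5763.
n = ((z_{α/2} + z_β)/C)² + 3.
(1.645 + 1.036) / 0.5763 = 2.681 / 0.5763 = 4.652.
n = 4.652² + 3 = 21.64 + 3 = 24.6.
Round up.

n = 25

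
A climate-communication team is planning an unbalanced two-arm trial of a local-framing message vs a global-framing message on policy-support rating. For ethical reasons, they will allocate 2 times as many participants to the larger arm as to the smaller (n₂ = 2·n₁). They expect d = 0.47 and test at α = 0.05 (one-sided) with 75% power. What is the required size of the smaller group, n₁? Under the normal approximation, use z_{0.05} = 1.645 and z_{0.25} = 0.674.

With allocation ratio k = n₂/n₁ = 2, Var(x̄₁−x̄₂) = σ²(1/n₁ + 1/(k·n₁)) = σ²·(k+1)/(k·n₁).
So n₁ = (1 + 1/k)·((z_{α} + z_β)/d)² = 1.500 × (2.319/0.47)².
n₁ = 1.500 × 24.34 = 36.5.
Round up: n₁ = 37, giving n₂ = 2 × 37 = 74.

n₁ = 37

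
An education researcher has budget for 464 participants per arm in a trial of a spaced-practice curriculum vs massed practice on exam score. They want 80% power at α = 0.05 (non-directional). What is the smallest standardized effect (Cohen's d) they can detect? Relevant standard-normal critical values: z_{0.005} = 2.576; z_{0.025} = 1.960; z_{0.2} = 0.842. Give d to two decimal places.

d_min ≈ 0.18

For two independent groups of n = 464 each: d_min = (z_{α/2} + z_β)·√(2/n).
z-sum = 1.960 + 0.842 = 2.802.
d_min = 2.802 × √(2/464) = 2.802 × 0.0657 = 0.184.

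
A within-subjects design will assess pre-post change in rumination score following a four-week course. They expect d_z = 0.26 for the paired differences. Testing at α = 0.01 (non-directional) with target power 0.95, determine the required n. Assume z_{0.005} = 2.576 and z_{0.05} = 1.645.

n = 264 pairs

For a paired (one-sample on differences) test: n = ((z_{α/2} + z_β) / d)².
z_{α/2} + z_β = 2.576 + 1.645 = 4.221.
n = (4.221 / 0.26)² = 16.235² = 263.56.
Round up.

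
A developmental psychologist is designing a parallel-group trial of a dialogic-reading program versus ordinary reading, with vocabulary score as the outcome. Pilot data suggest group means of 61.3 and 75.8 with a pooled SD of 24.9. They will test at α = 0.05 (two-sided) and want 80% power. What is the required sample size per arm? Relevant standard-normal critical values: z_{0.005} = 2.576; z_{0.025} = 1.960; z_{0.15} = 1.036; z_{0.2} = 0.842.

Cohen's d = |M₁ − M₂| / SD_pooled = |61.3 − 75.8| / 24.9 = 14.5 / 24.9 = 0.582.
For two independent groups with equal n: n = 2·((z_{α/2} + z_β) / d)².
z_{α/2} + z_β = 1.960 + 0.842 = 2.802.
n = 2 × (2.802 / 0.582)² = 2 × 4.814² = 2 × 23.18 = 46.4.
Round up to the next whole participant.

n = 47 per group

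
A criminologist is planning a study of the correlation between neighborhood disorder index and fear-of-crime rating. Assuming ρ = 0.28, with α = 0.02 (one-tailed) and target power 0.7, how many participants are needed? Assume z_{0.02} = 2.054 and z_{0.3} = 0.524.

n = 84

Fisher's z: C = ½·ln((1+r)/(1−r)) = ½·ln(1.7778) = 0.2877.
n = ((z_{α} + z_β)/C)² + 3.
(2.054 + 0.524) / 0.2877 = 2.578 / 0.2877 = 8.961.
n = 8.961² + 3 = 80.29 + 3 = 83.3.
Round up.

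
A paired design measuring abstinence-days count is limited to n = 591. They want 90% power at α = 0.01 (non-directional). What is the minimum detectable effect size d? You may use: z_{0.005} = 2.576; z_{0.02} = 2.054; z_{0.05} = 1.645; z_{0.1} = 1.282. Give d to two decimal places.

For a single sample (or paired design) of n = 591: d_min = (z_{α/2} + z_β)/√n.
z-sum = 2.576 + 1.282 = 3.858.
d_min = 3.858 / √591 = 3.858 / 24.310 = 0.159.

d_min ≈ 0.16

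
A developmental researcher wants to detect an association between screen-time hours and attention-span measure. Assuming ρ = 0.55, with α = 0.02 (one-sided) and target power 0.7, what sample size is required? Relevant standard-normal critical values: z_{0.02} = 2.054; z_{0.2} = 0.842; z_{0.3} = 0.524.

Fisher's z: C = ½·ln((1+r)/(1−r)) = ½·ln(3.4444) = 0.6184.
n = ((z_{α} + z_β)/C)² + 3.
(2.054 + 0.524) / 0.6184 = 2.578 / 0.6184 = 4.169.
n = 4.169² + 3 = 17.38 + 3 = 20.4.
Round up.

n = 21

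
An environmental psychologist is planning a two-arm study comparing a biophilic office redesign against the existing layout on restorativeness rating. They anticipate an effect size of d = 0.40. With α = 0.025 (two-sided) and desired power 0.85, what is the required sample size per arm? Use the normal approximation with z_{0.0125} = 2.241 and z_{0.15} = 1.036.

n = 135 per group

For two independent groups with equal n: n = 2·((z_{α/2} + z_β) / d)².
z_{α/2} + z_β = 2.241 + 1.036 = 3.277.
n = 2 × (3.277 / 0.40)² = 2 × 8.192² = 2 × 67.12 = 134.2.
Round up to the next whole participant.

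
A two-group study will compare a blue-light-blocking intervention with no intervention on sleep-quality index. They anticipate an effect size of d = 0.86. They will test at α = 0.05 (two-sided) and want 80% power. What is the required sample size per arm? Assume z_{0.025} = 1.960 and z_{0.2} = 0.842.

For two independent groups with equal n: n = 2·((z_{α/2} + z_β) / d)².
z_{α/2} + z_β = 1.960 + 0.842 = 2.802.
n = 2 × (2.802 / 0.86)² = 2 × 3.258² = 2 × 10.62 = 21.2.
Round up to the next whole participant.

n = 22 per group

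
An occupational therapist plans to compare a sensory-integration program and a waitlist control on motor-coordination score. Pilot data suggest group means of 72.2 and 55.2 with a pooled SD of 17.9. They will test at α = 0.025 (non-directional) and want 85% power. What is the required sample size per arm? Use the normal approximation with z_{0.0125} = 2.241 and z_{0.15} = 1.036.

Cohen's d = |M₁ − M₂| / SD_pooled = |72.2 − 55.2| / 17.9 = 17.0 / 17.9 = 0.950.
For two independent groups with equal n: n = 2·((z_{α/2} + z_β) / d)².
z_{α/2} + z_β = 2.241 + 1.036 = 3.277.
n = 2 × (3.277 / 0.950)² = 2 × 3.449² = 2 × 11.90 = 23.8.
Round up to the next whole participant.

n = 24 per group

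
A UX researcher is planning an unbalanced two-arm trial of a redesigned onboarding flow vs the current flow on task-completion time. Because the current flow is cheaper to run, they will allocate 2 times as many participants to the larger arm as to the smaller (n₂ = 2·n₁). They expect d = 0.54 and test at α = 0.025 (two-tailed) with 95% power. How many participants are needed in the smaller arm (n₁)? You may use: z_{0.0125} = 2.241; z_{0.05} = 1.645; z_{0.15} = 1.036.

With allocation ratio k = n₂/n₁ = 2, Var(x̄₁−x̄₂) = σ²(1/n₁ + 1/(k·n₁)) = σ²·(k+1)/(k·n₁).
So n₁ = (1 + 1/k)·((z_{α/2} + z_β)/d)² = 1.500 × (3.886/0.54)².
n₁ = 1.500 × 51.79 = 77.7.
Round up: n₁ = 78, giving n₂ = 2 × 78 = 156.

n₁ = 78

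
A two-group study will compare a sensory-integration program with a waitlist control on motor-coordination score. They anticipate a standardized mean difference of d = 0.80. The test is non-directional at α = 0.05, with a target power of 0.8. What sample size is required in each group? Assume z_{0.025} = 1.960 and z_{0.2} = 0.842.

For two independent groups with equal n: n = 2·((z_{α/2} + z_β) / d)².
z_{α/2} + z_β = 1.960 + 0.842 = 2.802.
n = 2 × (2.802 / 0.80)² = 2 × 3.502² = 2 × 12.27 = 24.5.
Round up to the next whole participant.

n = 25 per group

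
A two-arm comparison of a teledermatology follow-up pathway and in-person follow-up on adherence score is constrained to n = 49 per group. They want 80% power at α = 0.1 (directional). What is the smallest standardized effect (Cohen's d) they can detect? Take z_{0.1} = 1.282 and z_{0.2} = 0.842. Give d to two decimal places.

For two independent groups of n = 49 each: d_min = (z_{α} + z_β)·√(2/n).
z-sum = 1.282 + 0.842 = 2.124.
d_min = 2.124 × √(2/49) = 2.124 × 0.2020 = 0.429.

d_min ≈ 0.43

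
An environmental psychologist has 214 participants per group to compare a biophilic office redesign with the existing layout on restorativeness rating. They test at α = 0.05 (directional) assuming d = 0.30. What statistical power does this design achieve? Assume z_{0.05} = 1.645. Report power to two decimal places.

power ≈ 0.93

For two equal groups, power = Φ(d·√(n/2) − z_{α}).
d·√(n/2) = 0.30 × √(214/2) = 0.30 × 10.344 = 3.103.
z_β = 3.103 − 1.645 = 1.458.
Power = Φ(1.458) = 0.928.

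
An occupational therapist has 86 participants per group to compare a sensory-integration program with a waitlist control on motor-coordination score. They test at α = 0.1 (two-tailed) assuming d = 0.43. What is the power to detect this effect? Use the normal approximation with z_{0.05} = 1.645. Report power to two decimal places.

power ≈ 0.88

For two equal groups, power = Φ(d·√(n/2) − z_{α/2}).
d·√(n/2) = 0.43 × √(86/2) = 0.43 × 6.557 = 2.820.
z_β = 2.820 − 1.645 = 1.175.
Power = Φ(1.175) = 0.880.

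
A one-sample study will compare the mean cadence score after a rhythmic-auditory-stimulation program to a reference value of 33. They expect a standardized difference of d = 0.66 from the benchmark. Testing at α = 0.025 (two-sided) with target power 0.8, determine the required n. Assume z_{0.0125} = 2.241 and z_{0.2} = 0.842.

n = 22

For a one-sample test: n = ((z_{α/2} + z_β) / d)².
z_{α/2} + z_β = 2.241 + 0.842 = 3.083.
n = (3.083 / 0.66)² = 4.671² = 21.82.
Round up.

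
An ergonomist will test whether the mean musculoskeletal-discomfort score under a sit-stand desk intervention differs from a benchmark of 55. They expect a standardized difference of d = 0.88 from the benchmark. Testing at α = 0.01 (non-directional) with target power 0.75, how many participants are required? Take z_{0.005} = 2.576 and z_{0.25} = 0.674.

For a one-sample test: n = ((z_{α/2} + z_β) / d)².
z_{α/2} + z_β = 2.576 + 0.674 = 3.250.
n = (3.250 / 0.88)² = 3.693² = 13.64.
Round up.

n = 14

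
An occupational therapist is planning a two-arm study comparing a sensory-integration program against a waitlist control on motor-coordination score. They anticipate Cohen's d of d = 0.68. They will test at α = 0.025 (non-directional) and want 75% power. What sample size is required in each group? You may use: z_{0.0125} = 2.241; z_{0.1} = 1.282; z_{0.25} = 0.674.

For two independent groups with equal n: n = 2·((z_{α/2} + z_β) / d)².
z_{α/2} + z_β = 2.241 + 0.674 = 2.915.
n = 2 × (2.915 / 0.68)² = 2 × 4.287² = 2 × 18.38 = 36.8.
Round up to the next whole participant.

n = 37 per group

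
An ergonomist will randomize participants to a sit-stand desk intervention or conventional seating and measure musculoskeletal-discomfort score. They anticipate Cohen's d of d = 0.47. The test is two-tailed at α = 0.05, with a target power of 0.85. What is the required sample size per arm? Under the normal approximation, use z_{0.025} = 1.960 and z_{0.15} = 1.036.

n = 82 per group

For two independent groups with equal n: n = 2·((z_{α/2} + z_β) / d)².
z_{α/2} + z_β = 1.960 + 1.036 = 2.996.
n = 2 × (2.996 / 0.47)² = 2 × 6.374² = 2 × 40.63 = 81.3.
Round up to the next whole participant.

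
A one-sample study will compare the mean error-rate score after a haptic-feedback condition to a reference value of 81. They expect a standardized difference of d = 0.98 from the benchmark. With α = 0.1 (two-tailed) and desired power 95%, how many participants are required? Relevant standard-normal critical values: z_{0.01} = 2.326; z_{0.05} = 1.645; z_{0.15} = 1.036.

For a one-sample test: n = ((z_{α/2} + z_β) / d)².
z_{α/2} + z_β = 1.645 + 1.645 = 3.290.
n = (3.290 / 0.98)² = 3.357² = 11.27.
Round up.

n = 12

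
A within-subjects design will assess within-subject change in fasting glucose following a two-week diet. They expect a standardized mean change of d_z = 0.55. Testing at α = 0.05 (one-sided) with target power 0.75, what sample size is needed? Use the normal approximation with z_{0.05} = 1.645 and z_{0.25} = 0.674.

n = 18 pairs

For a paired (one-sample on differences) test: n = ((z_{α} + z_β) / d)².
z_{α} + z_β = 1.645 + 0.674 = 2.319.
n = (2.319 / 0.55)² = 4.216² = 17.78.
Round up.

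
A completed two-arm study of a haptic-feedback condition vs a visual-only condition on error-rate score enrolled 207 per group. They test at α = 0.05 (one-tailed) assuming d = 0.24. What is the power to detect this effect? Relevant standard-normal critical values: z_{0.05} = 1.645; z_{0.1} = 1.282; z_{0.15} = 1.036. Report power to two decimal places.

power ≈ 0.79

For two equal groups, power = Φ(d·√(n/2) − z_{α}).
d·√(n/2) = 0.24 × √(207/2) = 0.24 × 10.173 = 2.442.
z_β = 2.442 − 1.645 = 0.797.
Power = Φ(0.797) = 0.787.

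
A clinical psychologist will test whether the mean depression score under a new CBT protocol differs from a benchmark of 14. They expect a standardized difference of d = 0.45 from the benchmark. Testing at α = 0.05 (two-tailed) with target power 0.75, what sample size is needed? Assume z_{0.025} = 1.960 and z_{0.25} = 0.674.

n = 35

For a one-sample test: n = ((z_{α/2} + z_β) / d)².
z_{α/2} + z_β = 1.960 + 0.674 = 2.634.
n = (2.634 / 0.45)² = 5.853² = 34.26.
Round up.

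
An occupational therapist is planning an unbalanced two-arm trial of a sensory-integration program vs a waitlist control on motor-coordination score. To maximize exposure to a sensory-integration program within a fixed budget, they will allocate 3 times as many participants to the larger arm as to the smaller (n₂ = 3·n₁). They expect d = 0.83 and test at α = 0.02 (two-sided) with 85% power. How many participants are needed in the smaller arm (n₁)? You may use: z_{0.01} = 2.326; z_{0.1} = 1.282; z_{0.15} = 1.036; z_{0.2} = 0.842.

n₁ = 22

With allocation ratio k = n₂/n₁ = 3, Var(x̄₁−x̄₂) = σ²(1/n₁ + 1/(k·n₁)) = σ²·(k+1)/(k·n₁).
So n₁ = (1 + 1/k)·((z_{α/2} + z_β)/d)² = 1.333 × (3.362/0.83)².
n₁ = 1.333 × 16.41 = 21.9.
Round up: n₁ = 22, giving n₂ = 3 × 22 = 66.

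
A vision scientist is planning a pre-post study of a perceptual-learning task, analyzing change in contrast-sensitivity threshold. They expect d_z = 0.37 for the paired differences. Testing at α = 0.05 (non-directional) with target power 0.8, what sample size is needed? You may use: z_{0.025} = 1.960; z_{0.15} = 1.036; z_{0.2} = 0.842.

For a paired (one-sample on differences) test: n = ((z_{α/2} + z_β) / d)².
z_{α/2} + z_β = 1.960 + 0.842 = 2.802.
n = (2.802 / 0.37)² = 7.573² = 57.35.
Round up.

n = 58 pairs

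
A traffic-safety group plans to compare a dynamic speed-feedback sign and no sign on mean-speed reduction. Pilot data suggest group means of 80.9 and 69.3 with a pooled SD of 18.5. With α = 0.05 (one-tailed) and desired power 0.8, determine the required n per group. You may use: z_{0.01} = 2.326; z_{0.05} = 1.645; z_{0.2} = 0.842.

Cohen's d = |M₁ − M₂| / SD_pooled = |80.9 − 69.3| / 18.5 = 11.6 / 18.5 = 0.627.
For two independent groups with equal n: n = 2·((z_{α} + z_β) / d)².
z_{α} + z_β = 1.645 + 0.842 = 2.487.
n = 2 × (2.487 / 0.627)² = 2 × 3.967² = 2 × 15.73 = 31.5.
Round up to the next whole participant.

n = 32 per group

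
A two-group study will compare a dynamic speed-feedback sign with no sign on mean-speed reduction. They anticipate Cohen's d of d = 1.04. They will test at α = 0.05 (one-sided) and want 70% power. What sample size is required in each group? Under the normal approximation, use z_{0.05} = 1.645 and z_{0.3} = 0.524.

n = 9 per group

For two independent groups with equal n: n = 2·((z_{α} + z_β) / d)².
z_{α} + z_β = 1.645 + 0.524 = 2.169.
n = 2 × (2.169 / 1.04)² = 2 × 2.086² = 2 × 4.35 = 8.7.
Round up to the next whole participant.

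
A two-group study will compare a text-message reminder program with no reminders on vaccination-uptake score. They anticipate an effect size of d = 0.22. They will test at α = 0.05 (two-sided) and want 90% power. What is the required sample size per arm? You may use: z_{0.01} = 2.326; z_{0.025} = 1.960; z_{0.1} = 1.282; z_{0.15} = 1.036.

For two independent groups with equal n: n = 2·((z_{α/2} + z_β) / d)².
z_{α/2} + z_β = 1.960 + 1.282 = 3.242.
n = 2 × (3.242 / 0.22)² = 2 × 14.736² = 2 × 217.16 = 434.3.
Round up to the next whole participant.

n = 435 per group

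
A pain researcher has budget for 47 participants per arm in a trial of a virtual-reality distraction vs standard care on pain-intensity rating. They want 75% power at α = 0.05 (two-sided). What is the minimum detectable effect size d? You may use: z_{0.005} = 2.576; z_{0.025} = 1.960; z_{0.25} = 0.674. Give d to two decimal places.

d_min ≈ 0.54

For two independent groups of n = 47 each: d_min = (z_{α/2} + z_β)·√(2/n).
z-sum = 1.960 + 0.674 = 2.634.
d_min = 2.634 × √(2/47) = 2.634 × 0.2063 = 0.543.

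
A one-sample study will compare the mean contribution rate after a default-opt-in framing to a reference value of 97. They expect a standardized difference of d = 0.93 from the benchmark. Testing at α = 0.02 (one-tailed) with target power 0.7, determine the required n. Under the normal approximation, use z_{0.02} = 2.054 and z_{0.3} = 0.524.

n = 8

For a one-sample test: n = ((z_{α} + z_β) / d)².
z_{α} + z_β = 2.054 + 0.524 = 2.578.
n = (2.578 / 0.93)² = 2.772² = 7.68.
Round up.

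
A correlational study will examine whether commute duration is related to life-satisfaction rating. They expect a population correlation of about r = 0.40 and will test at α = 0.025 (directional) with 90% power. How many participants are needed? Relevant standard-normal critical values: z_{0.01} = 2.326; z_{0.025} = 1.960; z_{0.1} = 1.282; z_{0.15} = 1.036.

n = 62

Fisher's z: C = ½·ln((1+r)/(1−r)) = ½·ln(2.3333) = 0.4236.
n = ((z_{α} + z_β)/C)² + 3.
(1.960 + 1.282) / 0.4236 = 3.242 / 0.4236 = 7.653.
n = 7.653² + 3 = 58.58 + 3 = 61.6.
Round up.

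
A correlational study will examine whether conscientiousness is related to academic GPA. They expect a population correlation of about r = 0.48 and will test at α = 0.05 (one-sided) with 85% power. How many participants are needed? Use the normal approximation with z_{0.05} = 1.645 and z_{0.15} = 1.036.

Fisher's z: C = ½·ln((1+r)/(1−r)) = ½·ln(2.8462) = 0.5230.
n = ((z_{α} + z_β)/C)² + 3.
(1.645 + 1.036) / 0.5230 = 2.681 / 0.5230 = 5.126.
n = 5.126² + 3 = 26.28 + 3 = 29.3.
Round up.

n = 30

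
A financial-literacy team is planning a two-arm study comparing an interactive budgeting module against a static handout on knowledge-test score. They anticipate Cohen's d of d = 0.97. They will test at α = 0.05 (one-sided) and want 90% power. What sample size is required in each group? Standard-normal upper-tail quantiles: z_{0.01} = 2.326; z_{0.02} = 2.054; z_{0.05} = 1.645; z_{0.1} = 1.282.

For two independent groups with equal n: n = 2·((z_{α} + z_β) / d)².
z_{α} + z_β = 1.645 + 1.282 = 2.927.
n = 2 × (2.927 / 0.97)² = 2 × 3.018² = 2 × 9.11 = 18.2.
Round up to the next whole participant.

n = 19 per group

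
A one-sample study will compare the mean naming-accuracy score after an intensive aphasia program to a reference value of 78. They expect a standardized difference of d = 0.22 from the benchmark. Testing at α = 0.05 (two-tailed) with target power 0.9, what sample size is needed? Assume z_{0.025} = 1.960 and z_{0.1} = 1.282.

n = 218

For a one-sample test: n = ((z_{α/2} + z_β) / d)².
z_{α/2} + z_β = 1.960 + 1.282 = 3.242.
n = (3.242 / 0.22)² = 14.736² = 217.16.
Round up.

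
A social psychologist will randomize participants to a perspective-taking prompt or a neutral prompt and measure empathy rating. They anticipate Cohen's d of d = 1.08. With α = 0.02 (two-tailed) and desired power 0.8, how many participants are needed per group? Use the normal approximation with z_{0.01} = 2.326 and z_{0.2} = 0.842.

n = 18 per group

For two independent groups with equal n: n = 2·((z_{α/2} + z_β) / d)².
z_{α/2} + z_β = 2.326 + 0.842 = 3.168.
n = 2 × (3.168 / 1.08)² = 2 × 2.933² = 2 × 8.60 = 17.2.
Round up to the next whole participant.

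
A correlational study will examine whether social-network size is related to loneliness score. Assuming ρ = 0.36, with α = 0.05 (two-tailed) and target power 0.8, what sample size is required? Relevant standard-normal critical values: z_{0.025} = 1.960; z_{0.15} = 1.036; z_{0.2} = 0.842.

Fisher's z: C = ½·ln((1+r)/(1−r)) = ½·ln(2.1250) = 0.3769.
n = ((z_{α/2} + z_β)/C)² + 3.
(1.960 + 0.842) / 0.3769 = 2.802 / 0.3769 = 7.434.
n = 7.434² + 3 = 55.27 + 3 = 58.3.
Round up.

n = 59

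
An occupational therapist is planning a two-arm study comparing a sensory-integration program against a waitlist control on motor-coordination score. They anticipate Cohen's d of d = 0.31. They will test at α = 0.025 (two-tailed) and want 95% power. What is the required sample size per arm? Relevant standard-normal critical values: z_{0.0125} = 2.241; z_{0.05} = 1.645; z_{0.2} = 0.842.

For two independent groups with equal n: n = 2·((z_{α/2} + z_β) / d)².
z_{α/2} + z_β = 2.241 + 1.645 = 3.886.
n = 2 × (3.886 / 0.31)² = 2 × 12.535² = 2 × 157.14 = 314.3.
Round up to the next whole participant.

n = 315 per group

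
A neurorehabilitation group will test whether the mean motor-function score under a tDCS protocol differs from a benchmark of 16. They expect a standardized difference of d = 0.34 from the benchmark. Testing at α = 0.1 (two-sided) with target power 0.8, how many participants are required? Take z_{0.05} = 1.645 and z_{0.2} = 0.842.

n = 54

For a one-sample test: n = ((z_{α/2} + z_β) / d)².
z_{α/2} + z_β = 1.645 + 0.842 = 2.487.
n = (2.487 / 0.34)² = 7.315² = 53.50.
Round up.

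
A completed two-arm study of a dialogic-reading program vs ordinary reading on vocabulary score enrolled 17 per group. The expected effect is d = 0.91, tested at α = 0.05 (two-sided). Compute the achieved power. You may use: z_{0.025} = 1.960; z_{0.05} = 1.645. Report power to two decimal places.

power ≈ 0.76

For two equal groups, power = Φ(d·√(n/2) − z_{α/2}).
d·√(n/2) = 0.91 × √(17/2) = 0.91 × 2.915 = 2.653.
z_β = 2.653 − 1.960 = 0.693.
Power = Φ(0.693) = 0.756.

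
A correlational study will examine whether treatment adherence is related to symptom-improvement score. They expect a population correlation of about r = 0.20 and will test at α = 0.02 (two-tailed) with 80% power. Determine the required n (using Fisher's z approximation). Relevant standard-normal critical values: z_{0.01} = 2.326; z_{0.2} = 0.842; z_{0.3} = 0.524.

Fisher's z: C = ½·ln((1+r)/(1−r)) = ½·ln(1.5000) = 0.2027.
n = ((z_{α/2} + z_β)/C)² + 3.
(2.326 + 0.842) / 0.2027 = 3.168 / 0.2027 = 15.629.
n = 15.629² + 3 = 244.27 + 3 = 247.3.
Round up.

n = 248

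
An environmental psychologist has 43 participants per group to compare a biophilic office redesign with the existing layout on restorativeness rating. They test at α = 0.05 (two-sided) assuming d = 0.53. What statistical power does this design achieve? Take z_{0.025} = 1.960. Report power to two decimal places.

power ≈ 0.69

For two equal groups, power = Φ(d·√(n/2) − z_{α/2}).
d·√(n/2) = 0.53 × √(43/2) = 0.53 × 4.637 = 2.458.
z_β = 2.458 − 1.960 = 0.498.
Power = Φ(0.498) = 0.691.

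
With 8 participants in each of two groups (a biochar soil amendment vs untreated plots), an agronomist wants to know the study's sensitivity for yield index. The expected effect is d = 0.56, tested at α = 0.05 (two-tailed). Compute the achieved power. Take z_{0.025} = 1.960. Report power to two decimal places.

power ≈ 0.20

For two equal groups, power = Φ(d·√(n/2) − z_{α/2}).
d·√(n/2) = 0.56 × √(8/2) = 0.56 × 2.000 = 1.120.
z_β = 1.120 − 1.960 = -0.840.
Power = Φ(-0.840) = 0.200.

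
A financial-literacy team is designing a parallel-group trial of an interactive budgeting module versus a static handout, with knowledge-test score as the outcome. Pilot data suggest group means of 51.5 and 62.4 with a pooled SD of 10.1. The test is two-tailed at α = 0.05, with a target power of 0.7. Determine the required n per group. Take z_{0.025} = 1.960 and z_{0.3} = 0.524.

n = 11 per group

Cohen's d = |M₁ − M₂| / SD_pooled = |51.5 − 62.4| / 10.1 = 10.9 / 10.1 = 1.079.
For two independent groups with equal n: n = 2·((z_{α/2} + z_β) / d)².
z_{α/2} + z_β = 1.960 + 0.524 = 2.484.
n = 2 × (2.484 / 1.079)² = 2 × 2.302² = 2 × 5.30 = 10.6.
Round up to the next whole participant.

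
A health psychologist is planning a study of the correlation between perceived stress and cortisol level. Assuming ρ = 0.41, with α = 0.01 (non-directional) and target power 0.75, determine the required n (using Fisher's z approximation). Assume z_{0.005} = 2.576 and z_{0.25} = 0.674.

Fisher's z: C = ½·ln((1+r)/(1−r)) = ½·ln(2.3898) = 0.4356.
n = ((z_{α/2} + z_β)/C)² + 3.
(2.576 + 0.674) / 0.4356 = 3.250 / 0.4356 = 7.461.
n = 7.461² + 3 = 55.67 + 3 = 58.7.
Round up.

n = 59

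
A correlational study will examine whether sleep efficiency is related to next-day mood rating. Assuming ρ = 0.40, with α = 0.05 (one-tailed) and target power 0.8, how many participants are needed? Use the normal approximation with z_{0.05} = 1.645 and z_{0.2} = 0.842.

n = 38

Fisher's z: C = ½·ln((1+r)/(1−r)) = ½·ln(2.3333) = 0.4236.
n = ((z_{α} + z_β)/C)² + 3.
(1.645 + 0.842) / 0.4236 = 2.487 / 0.4236 = 5.871.
n = 5.871² + 3 = 34.47 + 3 = 37.5.
Round up.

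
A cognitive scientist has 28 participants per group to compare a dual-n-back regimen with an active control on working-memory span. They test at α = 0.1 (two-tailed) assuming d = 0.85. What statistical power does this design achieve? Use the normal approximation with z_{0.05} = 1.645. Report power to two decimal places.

power ≈ 0.94

For two equal groups, power = Φ(d·√(n/2) − z_{α/2}).
d·√(n/2) = 0.85 × √(28/2) = 0.85 × 3.742 = 3.180.
z_β = 3.180 − 1.645 = 1.535.
Power = Φ(1.535) = 0.938.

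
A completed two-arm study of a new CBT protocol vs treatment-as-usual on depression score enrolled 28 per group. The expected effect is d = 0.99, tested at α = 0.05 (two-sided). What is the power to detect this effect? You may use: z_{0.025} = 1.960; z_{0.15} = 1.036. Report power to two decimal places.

power ≈ 0.96

For two equal groups, power = Φ(d·√(n/2) − z_{α/2}).
d·√(n/2) = 0.99 × √(28/2) = 0.99 × 3.742 = 3.704.
z_β = 3.704 − 1.960 = 1.744.
Power = Φ(1.744) = 0.959.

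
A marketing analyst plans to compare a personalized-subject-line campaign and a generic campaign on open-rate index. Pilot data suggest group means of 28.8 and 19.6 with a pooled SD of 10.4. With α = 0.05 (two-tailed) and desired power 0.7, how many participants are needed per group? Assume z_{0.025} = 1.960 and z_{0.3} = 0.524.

Cohen's d = |M₁ − M₂| / SD_pooled = |28.8 − 19.6| / 10.4 = 9.2 / 10.4 = 0.885.
For two independent groups with equal n: n = 2·((z_{α/2} + z_β) / d)².
z_{α/2} + z_β = 1.960 + 0.524 = 2.484.
n = 2 × (2.484 / 0.885)² = 2 × 2.807² = 2 × 7.88 = 15.8.
Round up to the next whole participant.

n = 16 per group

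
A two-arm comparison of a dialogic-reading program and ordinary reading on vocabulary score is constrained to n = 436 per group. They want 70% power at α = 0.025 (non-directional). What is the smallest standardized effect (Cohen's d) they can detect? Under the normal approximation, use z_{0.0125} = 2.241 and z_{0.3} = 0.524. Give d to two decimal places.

d_min ≈ 0.19

For two independent groups of n = 436 each: d_min = (z_{α/2} + z_β)·√(2/n).
z-sum = 2.241 + 0.524 = 2.765.
d_min = 2.765 × √(2/436) = 2.765 × 0.0677 = 0.187.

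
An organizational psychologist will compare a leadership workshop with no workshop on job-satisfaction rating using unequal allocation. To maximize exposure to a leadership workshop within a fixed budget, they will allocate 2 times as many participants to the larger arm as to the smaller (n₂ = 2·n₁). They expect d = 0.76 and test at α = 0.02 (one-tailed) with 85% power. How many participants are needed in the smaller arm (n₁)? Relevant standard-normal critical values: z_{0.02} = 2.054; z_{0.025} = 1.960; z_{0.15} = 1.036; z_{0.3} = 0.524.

With allocation ratio k = n₂/n₁ = 2, Var(x̄₁−x̄₂) = σ²(1/n₁ + 1/(k·n₁)) = σ²·(k+1)/(k·n₁).
So n₁ = (1 + 1/k)·((z_{α} + z_β)/d)² = 1.500 × (3.090/0.76)².
n₁ = 1.500 × 16.53 = 24.8.
Round up: n₁ = 25, giving n₂ = 2 × 25 = 50.

n₁ = 25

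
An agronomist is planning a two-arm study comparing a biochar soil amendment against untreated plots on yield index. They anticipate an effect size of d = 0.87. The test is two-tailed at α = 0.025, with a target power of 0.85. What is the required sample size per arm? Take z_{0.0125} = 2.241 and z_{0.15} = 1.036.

n = 29 per group

For two independent groups with equal n: n = 2·((z_{α/2} + z_β) / d)².
z_{α/2} + z_β = 2.241 + 1.036 = 3.277.
n = 2 × (3.277 / 0.87)² = 2 × 3.767² = 2 × 14.19 = 28.4.
Round up to the next whole participant.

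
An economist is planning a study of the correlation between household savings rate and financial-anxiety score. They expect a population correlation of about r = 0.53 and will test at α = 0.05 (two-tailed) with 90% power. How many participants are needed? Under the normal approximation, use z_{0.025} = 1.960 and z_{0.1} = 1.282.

Fisher's z: C = ½·ln((1+r)/(1−r)) = ½·ln(3.2553) = 0.5901.
n = ((z_{α/2} + z_β)/C)² + 3.
(1.960 + 1.282) / 0.5901 = 3.242 / 0.5901 = 5.494.
n = 5.494² + 3 = 30.18 + 3 = 33.2.
Round up.

n = 34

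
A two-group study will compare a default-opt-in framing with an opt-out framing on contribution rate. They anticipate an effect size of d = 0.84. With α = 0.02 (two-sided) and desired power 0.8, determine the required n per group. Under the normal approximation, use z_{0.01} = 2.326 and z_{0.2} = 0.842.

n = 29 per group

For two independent groups with equal n: n = 2·((z_{α/2} + z_β) / d)².
z_{α/2} + z_β = 2.326 + 0.842 = 3.168.
n = 2 × (3.168 / 0.84)² = 2 × 3.771² = 2 × 14.22 = 28.4.
Round up to the next whole participant.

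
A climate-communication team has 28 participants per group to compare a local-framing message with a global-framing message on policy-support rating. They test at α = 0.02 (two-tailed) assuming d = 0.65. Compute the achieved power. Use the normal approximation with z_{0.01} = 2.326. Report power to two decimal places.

For two equal groups, power = Φ(d·√(n/2) − z_{α/2}).
d·√(n/2) = 0.65 × √(28/2) = 0.65 × 3.742 = 2.432.
z_β = 2.432 − 2.326 = 0.106.
Power = Φ(0.106) = 0.542.

power ≈ 0.54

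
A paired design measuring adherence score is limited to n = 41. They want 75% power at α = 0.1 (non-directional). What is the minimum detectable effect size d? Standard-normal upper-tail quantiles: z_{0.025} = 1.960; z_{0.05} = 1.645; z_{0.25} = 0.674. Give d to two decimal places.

For a single sample (or paired design) of n = 41: d_min = (z_{α/2} + z_β)/√n.
z-sum = 1.645 + 0.674 = 2.319.
d_min = 2.319 / √41 = 2.319 / 6.403 = 0.362.

d_min ≈ 0.36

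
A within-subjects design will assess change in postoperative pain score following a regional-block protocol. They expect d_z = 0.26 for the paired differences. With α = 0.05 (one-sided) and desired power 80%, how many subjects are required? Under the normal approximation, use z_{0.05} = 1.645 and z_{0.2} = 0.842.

n = 92 pairs

For a paired (one-sample on differences) test: n = ((z_{α} + z_β) / d)².
z_{α} + z_β = 1.645 + 0.842 = 2.487.
n = (2.487 / 0.26)² = 9.565² = 91.50.
Round up.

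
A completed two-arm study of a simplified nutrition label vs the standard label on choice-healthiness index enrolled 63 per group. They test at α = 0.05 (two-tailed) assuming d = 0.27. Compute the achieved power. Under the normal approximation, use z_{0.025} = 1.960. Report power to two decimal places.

For two equal groups, power = Φ(d·√(n/2) − z_{α/2}).
d·√(n/2) = 0.27 × √(63/2) = 0.27 × 5.612 = 1.515.
z_β = 1.515 − 1.960 = -0.445.
Power = Φ(-0.445) = 0.328.

power ≈ 0.33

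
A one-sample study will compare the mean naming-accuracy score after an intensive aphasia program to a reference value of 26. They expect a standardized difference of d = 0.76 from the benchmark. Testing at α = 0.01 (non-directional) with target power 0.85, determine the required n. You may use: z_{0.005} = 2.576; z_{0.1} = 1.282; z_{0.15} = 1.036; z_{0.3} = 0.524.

For a one-sample test: n = ((z_{α/2} + z_β) / d)².
z_{α/2} + z_β = 2.576 + 1.036 = 3.612.
n = (3.612 / 0.76)² = 4.753² = 22.59.
Round up.

n = 23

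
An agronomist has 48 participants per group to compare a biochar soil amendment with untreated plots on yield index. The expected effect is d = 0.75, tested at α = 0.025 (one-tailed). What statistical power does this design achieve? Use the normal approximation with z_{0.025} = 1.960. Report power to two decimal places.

power ≈ 0.96

For two equal groups, power = Φ(d·√(n/2) − z_{α}).
d·√(n/2) = 0.75 × √(48/2) = 0.75 × 4.899 = 3.674.
z_β = 3.674 − 1.960 = 1.714.
Power = Φ(1.714) = 0.957.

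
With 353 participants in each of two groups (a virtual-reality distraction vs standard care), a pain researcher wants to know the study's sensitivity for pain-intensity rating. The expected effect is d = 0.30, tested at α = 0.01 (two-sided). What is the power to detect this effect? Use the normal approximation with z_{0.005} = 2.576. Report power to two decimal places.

power ≈ 0.92

For two equal groups, power = Φ(d·√(n/2) − z_{α/2}).
d·√(n/2) = 0.30 × √(353/2) = 0.30 × 13.285 = 3.986.
z_β = 3.986 − 2.576 = 1.410.
Power = Φ(1.410) = 0.921.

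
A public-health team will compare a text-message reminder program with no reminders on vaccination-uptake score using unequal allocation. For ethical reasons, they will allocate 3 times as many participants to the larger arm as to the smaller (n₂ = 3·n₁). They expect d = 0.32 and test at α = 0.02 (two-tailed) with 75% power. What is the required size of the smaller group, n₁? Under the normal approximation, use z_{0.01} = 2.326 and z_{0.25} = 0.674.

n₁ = 118

With allocation ratio k = n₂/n₁ = 3, Var(x̄₁−x̄₂) = σ²(1/n₁ + 1/(k·n₁)) = σ²·(k+1)/(k·n₁).
So n₁ = (1 + 1/k)·((z_{α/2} + z_β)/d)² = 1.333 × (3.000/0.32)².
n₁ = 1.333 × 87.89 = 117.2.
Round up: n₁ = 118, giving n₂ = 3 × 118 = 354.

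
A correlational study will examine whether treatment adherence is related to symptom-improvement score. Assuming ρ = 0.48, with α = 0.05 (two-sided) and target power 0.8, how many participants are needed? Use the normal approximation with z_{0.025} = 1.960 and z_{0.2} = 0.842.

Fisher's z: C = ½·ln((1+r)/(1−r)) = ½·ln(2.8462) = 0.5230.
n = ((z_{α/2} + z_β)/C)² + 3.
(1.960 + 0.842) / 0.5230 = 2.802 / 0.5230 = 5.358.
n = 5.358² + 3 = 28.70 + 3 = 31.7.
Round up.

n = 32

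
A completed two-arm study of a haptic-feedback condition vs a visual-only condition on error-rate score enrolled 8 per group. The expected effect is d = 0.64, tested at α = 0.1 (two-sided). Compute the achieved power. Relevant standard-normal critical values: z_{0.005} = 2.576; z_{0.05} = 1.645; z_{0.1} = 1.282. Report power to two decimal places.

power ≈ 0.36

For two equal groups, power = Φ(d·√(n/2) − z_{α/2}).
d·√(n/2) = 0.64 × √(8/2) = 0.64 × 2.000 = 1.280.
z_β = 1.280 − 1.645 = -0.365.
Power = Φ(-0.365) = 0.358.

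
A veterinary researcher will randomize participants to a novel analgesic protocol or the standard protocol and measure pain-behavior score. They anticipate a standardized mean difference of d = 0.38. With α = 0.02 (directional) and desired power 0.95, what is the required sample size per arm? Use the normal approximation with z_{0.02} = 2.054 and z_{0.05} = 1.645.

For two independent groups with equal n: n = 2·((z_{α} + z_β) / d)².
z_{α} + z_β = 2.054 + 1.645 = 3.699.
n = 2 × (3.699 / 0.38)² = 2 × 9.734² = 2 × 94.75 = 189.5.
Round up to the next whole participant.

n = 190 per group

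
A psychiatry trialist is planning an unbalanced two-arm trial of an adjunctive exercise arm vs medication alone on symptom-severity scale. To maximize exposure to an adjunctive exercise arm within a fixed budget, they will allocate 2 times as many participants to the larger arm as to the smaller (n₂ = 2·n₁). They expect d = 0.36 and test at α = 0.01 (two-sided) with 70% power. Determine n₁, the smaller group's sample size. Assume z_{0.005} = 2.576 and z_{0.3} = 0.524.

With allocation ratio k = n₂/n₁ = 2, Var(x̄₁−x̄₂) = σ²(1/n₁ + 1/(k·n₁)) = σ²·(k+1)/(k·n₁).
So n₁ = (1 + 1/k)·((z_{α/2} + z_β)/d)² = 1.500 × (3.100/0.36)².
n₁ = 1.500 × 74.15 = 111.2.
Round up: n₁ = 112, giving n₂ = 2 × 112 = 224.

n₁ = 112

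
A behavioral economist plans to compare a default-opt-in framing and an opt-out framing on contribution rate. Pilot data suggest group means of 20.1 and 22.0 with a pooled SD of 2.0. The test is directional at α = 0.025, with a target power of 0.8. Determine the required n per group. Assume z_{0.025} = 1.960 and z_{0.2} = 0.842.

Cohen's d = |M₁ − M₂| / SD_pooled = |20.1 − 22.0| / 2.0 = 1.9 / 2.0 = 0.950.
For two independent groups with equal n: n = 2·((z_{α} + z_β) / d)².
z_{α} + z_β = 1.960 + 0.842 = 2.802.
n = 2 × (2.802 / 0.950)² = 2 × 2.949² = 2 × 8.70 = 17.4.
Round up to the next whole participant.

n = 18 per group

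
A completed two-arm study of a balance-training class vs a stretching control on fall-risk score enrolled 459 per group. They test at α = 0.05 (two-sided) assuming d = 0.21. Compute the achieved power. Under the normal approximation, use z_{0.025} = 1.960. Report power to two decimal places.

For two equal groups, power = Φ(d·√(n/2) − z_{α/2}).
d·√(n/2) = 0.21 × √(459/2) = 0.21 × 15.149 = 3.181.
z_β = 3.181 − 1.960 = 1.221.
Power = Φ(1.221) = 0.889.

power ≈ 0.89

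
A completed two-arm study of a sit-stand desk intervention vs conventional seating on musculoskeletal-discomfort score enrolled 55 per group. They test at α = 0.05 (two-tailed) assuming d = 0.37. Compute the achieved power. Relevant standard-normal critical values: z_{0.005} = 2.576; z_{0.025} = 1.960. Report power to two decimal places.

power ≈ 0.49

For two equal groups, power = Φ(d·√(n/2) − z_{α/2}).
d·√(n/2) = 0.37 × √(55/2) = 0.37 × 5.244 = 1.940.
z_β = 1.940 − 1.960 = -0.020.
Power = Φ(-0.020) = 0.492.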